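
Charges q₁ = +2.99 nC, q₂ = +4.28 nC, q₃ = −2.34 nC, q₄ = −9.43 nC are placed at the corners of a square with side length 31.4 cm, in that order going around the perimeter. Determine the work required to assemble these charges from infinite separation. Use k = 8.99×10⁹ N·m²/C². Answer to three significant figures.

The work to assemble the configuration equals its total potential energy, U = Σ kqᵢqⱼ/rᵢⱼ over all pairs.
The four side pairs have separation 0.314 m and the two diagonal pairs 0.444 m.
Summing all 6 pair terms gives U = -1.05×10⁻⁶ J.

-1.05×10⁻⁶ J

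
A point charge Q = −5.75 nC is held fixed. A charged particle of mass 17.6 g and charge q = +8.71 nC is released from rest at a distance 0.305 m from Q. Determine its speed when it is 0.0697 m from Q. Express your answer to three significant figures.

0.0238 m/s

Only the electrostatic force acts, so mechanical energy is conserved: ½mv² = U₁ − U₂ = kQq(1/r₁ − 1/r₂).
U₁ − U₂ = (8.99×10⁹ N·m²/C²)(-5.75×10⁻⁹ C)(8.71×10⁻⁹ C)(1/0.305 − 1/0.0697) = 4.98×10⁻⁶ J.
v = √(2·4.98×10⁻⁶/0.0176) = 0.0238 m/s.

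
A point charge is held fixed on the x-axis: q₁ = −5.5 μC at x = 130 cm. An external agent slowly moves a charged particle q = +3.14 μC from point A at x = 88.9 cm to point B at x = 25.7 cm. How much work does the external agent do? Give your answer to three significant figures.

For quasistatic motion the external work equals the change in potential energy: W_ext = qΔV = q(V_B − V_A).
At A: distance to the source charge is 0.411 m; V_A = kq₁/r = -1.20×10⁵ V.
At B: distance to the source charge is 1.04 m; V_B = kq₁/r = -4.74×10⁴ V.
ΔV = V_B − V_A = 7.29×10⁴ V.
W_ext = qΔV = (3.14×10⁻⁶ C)(7.29×10⁴ V) = 0.229 J.

0.229 J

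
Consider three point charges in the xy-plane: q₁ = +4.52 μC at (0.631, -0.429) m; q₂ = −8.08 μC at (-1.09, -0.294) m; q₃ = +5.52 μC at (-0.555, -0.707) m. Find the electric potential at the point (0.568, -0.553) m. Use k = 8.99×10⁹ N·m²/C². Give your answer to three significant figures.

Electric potential is a scalar, so the contributions from each charge add algebraically: V = Σ kqᵢ/rᵢ.
Distances from the field point to each charge: r₁ = 0.139 m, r₂ = 1.68 m, r₃ = 1.13 m.
V = k[(4.52×10⁻⁶)/(0.139) + (-8.08×10⁻⁶)/(1.68) + (5.52×10⁻⁶)/(1.13)] = 2.93×10⁵ V.

2.93×10⁵ V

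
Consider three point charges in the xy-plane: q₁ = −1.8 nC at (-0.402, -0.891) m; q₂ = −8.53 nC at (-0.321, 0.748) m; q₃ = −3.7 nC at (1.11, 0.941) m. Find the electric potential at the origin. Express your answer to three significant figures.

-134 V

Electric potential is a scalar, so the contributions from each charge add algebraically: V = Σ kqᵢ/rᵢ.
Distances from the field point to each charge: r₁ = 0.977 m, r₂ = 0.814 m, r₃ = 1.46 m.
V = k[(-1.80×10⁻⁹)/(0.977) + (-8.53×10⁻⁹)/(0.814) + (-3.70×10⁻⁹)/(1.46)] = -134 V.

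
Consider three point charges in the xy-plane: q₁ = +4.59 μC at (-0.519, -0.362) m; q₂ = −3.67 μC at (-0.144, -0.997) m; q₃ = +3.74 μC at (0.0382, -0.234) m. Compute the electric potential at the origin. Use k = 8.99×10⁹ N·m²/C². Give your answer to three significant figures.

Electric potential is a scalar, so the contributions from each charge add algebraically: V = Σ kqᵢ/rᵢ.
Distances from the field point to each charge: r₁ = 0.633 m, r₂ = 1.01 m, r₃ = 0.237 m.
V = k[(4.59×10⁻⁶)/(0.633) + (-3.67×10⁻⁶)/(1.01) + (3.74×10⁻⁶)/(0.237)] = 1.74×10⁵ V.

1.74×10⁵ V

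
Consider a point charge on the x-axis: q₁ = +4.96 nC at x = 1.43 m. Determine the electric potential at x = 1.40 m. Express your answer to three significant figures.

1490 V

Electric potential is a scalar, so the contributions from each charge add algebraically: V = Σ kqᵢ/rᵢ.
V = k[(4.96×10⁻⁹)/(0.0300)] = 1490 V.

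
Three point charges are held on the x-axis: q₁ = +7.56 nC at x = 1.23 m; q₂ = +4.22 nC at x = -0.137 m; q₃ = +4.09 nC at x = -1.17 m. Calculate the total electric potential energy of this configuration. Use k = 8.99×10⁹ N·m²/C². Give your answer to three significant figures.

4.76×10⁻⁷ J

The work to assemble the configuration equals its total potential energy, U = Σ kqᵢqⱼ/rᵢⱼ over all pairs.
Pair separations: r₁₂ = 1.37 m, r₁₃ = 2.40 m, r₂₃ = 1.03 m.
U = (2.10×10⁻⁷) + (1.16×10⁻⁷) + (1.50×10⁻⁷) = 4.76×10⁻⁷ J.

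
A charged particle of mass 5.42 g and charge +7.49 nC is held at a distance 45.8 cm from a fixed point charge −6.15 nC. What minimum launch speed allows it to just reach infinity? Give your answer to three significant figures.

0.0183 m/s

To just escape, total mechanical energy must reach zero at infinity: ½mv²_min + U = 0, so ½mv²_min = −U = |kQq|/r.
|U| = |kQq|/r = (8.99×10⁹ N·m²/C²)(6.15×10⁻⁹)(7.49×10⁻⁹)/(0.458) = 9.04×10⁻⁷ J.
v_min = √(2|U|/m) = √(2·9.04×10⁻⁷/5.42×10⁻³) = 0.0183 m/s.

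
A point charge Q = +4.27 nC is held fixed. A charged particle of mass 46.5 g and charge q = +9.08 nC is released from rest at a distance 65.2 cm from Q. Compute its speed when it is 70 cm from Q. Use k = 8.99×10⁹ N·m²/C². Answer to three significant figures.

1.26×10⁻³ m/s

Only the electrostatic force acts, so mechanical energy is conserved: ½mv² = U₁ − U₂ = kQq(1/r₁ − 1/r₂).
U₁ − U₂ = (8.99×10⁹ N·m²/C²)(4.27×10⁻⁹ C)(9.08×10⁻⁹ C)(1/0.652 − 1/0.700) = 3.67×10⁻⁸ J.
v = √(2·3.67×10⁻⁸/0.0465) = 1.26×10⁻³ m/s.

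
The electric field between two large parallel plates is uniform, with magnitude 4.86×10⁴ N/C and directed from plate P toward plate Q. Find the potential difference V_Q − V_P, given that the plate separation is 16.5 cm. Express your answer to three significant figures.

In a uniform field, potential decreases in the direction of E: ΔV = −E·d for a displacement d parallel to E.
Going from P to Q is a displacement of 16.5 cm along the field, so V_Q − V_P = −Ed = -8020 V.

-8020 V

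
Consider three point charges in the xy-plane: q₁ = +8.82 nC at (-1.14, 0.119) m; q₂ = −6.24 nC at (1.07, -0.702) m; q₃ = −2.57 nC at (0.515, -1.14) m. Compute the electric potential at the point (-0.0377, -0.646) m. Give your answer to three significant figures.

-22.7 V

Electric potential is a scalar, so the contributions from each charge add algebraically: V = Σ kqᵢ/rᵢ.
Distances from the field point to each charge: r₁ = 1.34 m, r₂ = 1.11 m, r₃ = 0.741 m.
V = k[(8.82×10⁻⁹)/(1.34) + (-6.24×10⁻⁹)/(1.11) + (-2.57×10⁻⁹)/(0.741)] = -22.7 V.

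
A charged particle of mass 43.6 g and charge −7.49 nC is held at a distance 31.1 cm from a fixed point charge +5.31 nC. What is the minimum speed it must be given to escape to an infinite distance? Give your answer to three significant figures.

7.26×10⁻³ m/s

To just escape, total mechanical energy must reach zero at infinity: ½mv²_min + U = 0, so ½mv²_min = −U = |kQq|/r.
|U| = |kQq|/r = (8.99×10⁹ N·m²/C²)(5.31×10⁻⁹)(7.49×10⁻⁹)/(0.311) = 1.15×10⁻⁶ J.
v_min = √(2|U|/m) = √(2·1.15×10⁻⁶/0.0436) = 7.26×10⁻³ m/s.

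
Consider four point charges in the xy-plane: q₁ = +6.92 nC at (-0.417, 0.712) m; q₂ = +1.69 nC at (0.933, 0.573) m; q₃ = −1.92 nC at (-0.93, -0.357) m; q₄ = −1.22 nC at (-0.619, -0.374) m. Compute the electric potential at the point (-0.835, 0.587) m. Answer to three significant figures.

Electric potential is a scalar, so the contributions from each charge add algebraically: V = Σ kqᵢ/rᵢ.
Distances from the field point to each charge: r₁ = 0.436 m, r₂ = 1.77 m, r₃ = 0.949 m, r₄ = 0.985 m.
V = k[(6.92×10⁻⁹)/(0.436) + (1.69×10⁻⁹)/(1.77) + (-1.92×10⁻⁹)/(0.949) + (-1.22×10⁻⁹)/(0.985)] = 122 V.

122 V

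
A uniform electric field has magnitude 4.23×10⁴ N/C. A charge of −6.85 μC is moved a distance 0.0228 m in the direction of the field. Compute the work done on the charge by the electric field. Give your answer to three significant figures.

The potential change for a displacement 0.0228 m in the direction of the field is ΔV = −Ed = -964 V.
W_field = −qΔV = -6.61×10⁻³ J.

-6.61×10⁻³ J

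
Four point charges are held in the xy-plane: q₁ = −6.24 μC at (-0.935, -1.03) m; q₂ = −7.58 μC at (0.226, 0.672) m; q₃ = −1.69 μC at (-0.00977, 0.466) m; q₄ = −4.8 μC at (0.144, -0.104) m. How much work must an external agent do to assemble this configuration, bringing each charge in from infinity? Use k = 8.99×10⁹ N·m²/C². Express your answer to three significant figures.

The work to assemble the configuration equals its total potential energy, U = Σ kqᵢqⱼ/rᵢⱼ over all pairs.
Pair separations: r₁₂ = 2.06 m, r₁₃ = 1.76 m, r₁₄ = 1.42 m, r₂₃ = 0.313 m, r₂₄ = 0.780 m, r₃₄ = 0.590 m.
Summing all 6 pair terms gives U = 1.36 J.

1.36 J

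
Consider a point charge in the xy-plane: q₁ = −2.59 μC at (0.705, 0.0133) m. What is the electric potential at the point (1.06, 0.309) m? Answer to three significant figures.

-5.04×10⁴ V

Electric potential is a scalar, so the contributions from each charge add algebraically: V = Σ kqᵢ/rᵢ.
Distances from the field point to each charge: r₁ = 0.462 m.
V = k[(-2.59×10⁻⁶)/(0.462)] = -5.04×10⁴ V.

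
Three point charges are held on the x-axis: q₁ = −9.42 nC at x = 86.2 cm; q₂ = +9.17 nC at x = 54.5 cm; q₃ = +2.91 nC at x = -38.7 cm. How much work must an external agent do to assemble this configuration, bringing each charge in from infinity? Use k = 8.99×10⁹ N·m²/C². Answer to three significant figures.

The work to assemble the configuration equals its total potential energy, U = Σ kqᵢqⱼ/rᵢⱼ over all pairs.
Pair separations: r₁₂ = 0.317 m, r₁₃ = 1.25 m, r₂₃ = 0.932 m.
U = (-2.45×10⁻⁶) + (-1.97×10⁻⁷) + (2.57×10⁻⁷) = -2.39×10⁻⁶ J.

-2.39×10⁻⁶ J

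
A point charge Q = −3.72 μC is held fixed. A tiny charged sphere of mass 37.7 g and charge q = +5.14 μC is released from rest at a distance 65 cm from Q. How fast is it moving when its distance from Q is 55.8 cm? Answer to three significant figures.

1.52 m/s

Only the electrostatic force acts, so mechanical energy is conserved: ½mv² = U₁ − U₂ = kQq(1/r₁ − 1/r₂).
U₁ − U₂ = (8.99×10⁹ N·m²/C²)(-3.72×10⁻⁶ C)(5.14×10⁻⁶ C)(1/0.650 − 1/0.558) = 0.0436 J.
v = √(2·0.0436/0.0377) = 1.52 m/s.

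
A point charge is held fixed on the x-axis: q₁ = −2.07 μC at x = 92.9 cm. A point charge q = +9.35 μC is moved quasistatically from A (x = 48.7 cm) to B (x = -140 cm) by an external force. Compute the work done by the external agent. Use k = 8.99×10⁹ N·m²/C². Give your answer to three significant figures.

For quasistatic motion the external work equals the change in potential energy: W_ext = qΔV = q(V_B − V_A).
At A: distance to the source charge is 0.442 m; V_A = kq₁/r = -4.21×10⁴ V.
At B: distance to the source charge is 2.33 m; V_B = kq₁/r = -7990 V.
ΔV = V_B − V_A = 3.41×10⁴ V.
W_ext = qΔV = (9.35×10⁻⁶ C)(3.41×10⁴ V) = 0.319 J.

0.319 J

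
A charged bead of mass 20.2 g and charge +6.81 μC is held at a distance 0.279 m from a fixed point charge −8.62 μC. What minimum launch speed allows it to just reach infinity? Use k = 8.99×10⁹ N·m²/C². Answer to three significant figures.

To just escape, total mechanical energy must reach zero at infinity: ½mv²_min + U = 0, so ½mv²_min = −U = |kQq|/r.
|U| = |kQq|/r = (8.99×10⁹ N·m²/C²)(8.62×10⁻⁶)(6.81×10⁻⁶)/(0.279) = 1.89 J.
v_min = √(2|U|/m) = √(2·1.89/0.0202) = 13.7 m/s.

13.7 m/s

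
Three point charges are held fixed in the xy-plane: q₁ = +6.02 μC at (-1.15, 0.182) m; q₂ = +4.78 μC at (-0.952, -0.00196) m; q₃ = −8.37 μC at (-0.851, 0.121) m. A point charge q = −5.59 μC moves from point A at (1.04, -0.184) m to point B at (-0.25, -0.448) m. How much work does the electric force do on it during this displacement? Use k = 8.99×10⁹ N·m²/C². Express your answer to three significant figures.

0.0192 J

The work done by the electric force is W_field = −ΔU = −q(V_B − V_A) = q(V_A − V_B).
At A: distances to the source charges are 2.22 m, 2.00 m, 1.92 m; V_A = Σ kqᵢ/rᵢ = 6570 V.
At B: distances to the source charges are 1.10 m, 0.832 m, 0.828 m; V_B = Σ kqᵢ/rᵢ = 1.00×10⁴ V.
ΔV = V_B − V_A = 3440 V.
W_field = −qΔV = −(-5.59×10⁻⁶ C)(3440 V) = 0.0192 J.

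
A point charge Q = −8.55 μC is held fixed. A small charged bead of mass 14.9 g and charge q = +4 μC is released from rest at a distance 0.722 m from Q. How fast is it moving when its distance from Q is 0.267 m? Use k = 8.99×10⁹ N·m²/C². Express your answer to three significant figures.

Only the electrostatic force acts, so mechanical energy is conserved: ½mv² = U₁ − U₂ = kQq(1/r₁ − 1/r₂).
U₁ − U₂ = (8.99×10⁹ N·m²/C²)(-8.55×10⁻⁶ C)(4.00×10⁻⁶ C)(1/0.722 − 1/0.267) = 0.726 J.
v = √(2·0.726/0.0149) = 9.87 m/s.

9.87 m/s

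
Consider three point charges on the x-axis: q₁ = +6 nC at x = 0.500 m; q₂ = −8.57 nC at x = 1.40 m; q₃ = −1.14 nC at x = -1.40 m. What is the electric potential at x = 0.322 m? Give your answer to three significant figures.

226 V

The total potential is the scalar sum of each charge's contribution, V = Σ kqᵢ/rᵢ.
Distances from the field point to each charge: r₁ = 0.178 m, r₂ = 1.08 m, r₃ = 1.72 m.
V = k[(6.00×10⁻⁹)/(0.178) + (-8.57×10⁻⁹)/(1.08) + (-1.14×10⁻⁹)/(1.72)] = 226 V.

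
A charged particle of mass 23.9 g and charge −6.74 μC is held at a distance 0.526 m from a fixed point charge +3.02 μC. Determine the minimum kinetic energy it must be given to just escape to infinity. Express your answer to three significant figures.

0.348 J

To just escape, total mechanical energy must reach zero at infinity: ½mv²_min + U = 0, so ½mv²_min = −U = |kQq|/r.
|U| = |kQq|/r = (8.99×10⁹ N·m²/C²)(3.02×10⁻⁶)(6.74×10⁻⁶)/(0.526) = 0.348 J.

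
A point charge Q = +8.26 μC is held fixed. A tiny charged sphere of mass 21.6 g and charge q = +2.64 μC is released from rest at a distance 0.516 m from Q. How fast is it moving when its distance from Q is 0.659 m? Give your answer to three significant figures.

Only the electrostatic force acts, so mechanical energy is conserved: ½mv² = U₁ − U₂ = kQq(1/r₁ − 1/r₂).
U₁ − U₂ = (8.99×10⁹ N·m²/C²)(8.26×10⁻⁶ C)(2.64×10⁻⁶ C)(1/0.516 − 1/0.659) = 0.0824 J.
v = √(2·0.0824/0.0216) = 2.76 m/s.

2.76 m/s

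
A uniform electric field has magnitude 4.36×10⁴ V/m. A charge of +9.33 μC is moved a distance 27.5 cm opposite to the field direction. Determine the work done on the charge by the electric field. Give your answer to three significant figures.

-0.112 J

The potential change for a displacement 27.5 cm opposite to the field direction is ΔV = +Ed = 1.20×10⁴ V.
W_field = −qΔV = -0.112 J.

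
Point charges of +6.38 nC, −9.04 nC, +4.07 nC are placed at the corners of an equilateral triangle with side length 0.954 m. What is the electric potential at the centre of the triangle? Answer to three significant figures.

The total potential is the scalar sum of each charge's contribution, V = Σ kqᵢ/rᵢ.
The distance from each vertex to the centroid is a/√3 = 0.551 m.
V = k[(6.38×10⁻⁹)/(0.551) + (-9.04×10⁻⁹)/(0.551) + (4.07×10⁻⁹)/(0.551)] = 23.0 V.

23.0 V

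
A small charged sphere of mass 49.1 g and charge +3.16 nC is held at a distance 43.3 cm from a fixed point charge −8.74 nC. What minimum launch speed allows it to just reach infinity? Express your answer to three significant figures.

To just escape, total mechanical energy must reach zero at infinity: ½mv²_min + U = 0, so ½mv²_min = −U = |kQq|/r.
|U| = |kQq|/r = (8.99×10⁹ N·m²/C²)(8.74×10⁻⁹)(3.16×10⁻⁹)/(0.433) = 5.73×10⁻⁷ J.
v_min = √(2|U|/m) = √(2·5.73×10⁻⁷/0.0491) = 4.83×10⁻³ m/s.

4.83×10⁻³ m/s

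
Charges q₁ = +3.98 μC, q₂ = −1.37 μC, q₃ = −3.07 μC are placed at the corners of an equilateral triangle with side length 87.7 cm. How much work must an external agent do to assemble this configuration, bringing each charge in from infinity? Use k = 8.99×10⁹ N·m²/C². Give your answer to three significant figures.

The assembly work is the sum of pairwise potential energies, U = Σ_{i<j} kqᵢqⱼ/rᵢⱼ.
All three pair separations equal the side length, 0.877 m.
U = (-0.0559) + (-0.125) + (0.0431) = -0.138 J.

-0.138 J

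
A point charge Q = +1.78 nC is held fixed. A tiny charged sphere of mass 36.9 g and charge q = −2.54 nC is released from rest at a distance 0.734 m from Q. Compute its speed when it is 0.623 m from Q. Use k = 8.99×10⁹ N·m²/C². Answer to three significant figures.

Only the electrostatic force acts, so mechanical energy is conserved: ½mv² = U₁ − U₂ = kQq(1/r₁ − 1/r₂).
U₁ − U₂ = (8.99×10⁹ N·m²/C²)(1.78×10⁻⁹ C)(-2.54×10⁻⁹ C)(1/0.734 − 1/0.623) = 9.87×10⁻⁹ J.
v = √(2·9.87×10⁻⁹/0.0369) = 7.31×10⁻⁴ m/s.

7.31×10⁻⁴ m/s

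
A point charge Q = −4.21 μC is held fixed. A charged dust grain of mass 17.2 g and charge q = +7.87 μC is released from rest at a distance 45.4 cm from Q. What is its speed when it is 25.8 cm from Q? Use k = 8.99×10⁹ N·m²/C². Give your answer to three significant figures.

7.61 m/s

Only the electrostatic force acts, so mechanical energy is conserved: ½mv² = U₁ − U₂ = kQq(1/r₁ − 1/r₂).
U₁ − U₂ = (8.99×10⁹ N·m²/C²)(-4.21×10⁻⁶ C)(7.87×10⁻⁶ C)(1/0.454 − 1/0.258) = 0.498 J.
v = √(2·0.498/0.0172) = 7.61 m/s.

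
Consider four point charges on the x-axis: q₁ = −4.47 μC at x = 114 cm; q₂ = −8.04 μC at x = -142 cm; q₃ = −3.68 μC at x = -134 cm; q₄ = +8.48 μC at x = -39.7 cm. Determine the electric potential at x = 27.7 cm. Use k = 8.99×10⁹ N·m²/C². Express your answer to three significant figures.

3490 V

Electric potential is a scalar, so the contributions from each charge add algebraically: V = Σ kqᵢ/rᵢ.
Distances from the field point to each charge: r₁ = 0.863 m, r₂ = 1.70 m, r₃ = 1.62 m, r₄ = 0.674 m.
V = k[(-4.47×10⁻⁶)/(0.863) + (-8.04×10⁻⁶)/(1.70) + (-3.68×10⁻⁶)/(1.62) + (8.48×10⁻⁶)/(0.674)] = 3490 V.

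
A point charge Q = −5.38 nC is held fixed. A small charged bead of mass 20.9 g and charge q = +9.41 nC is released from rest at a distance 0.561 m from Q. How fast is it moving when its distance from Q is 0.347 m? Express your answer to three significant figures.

6.92×10⁻³ m/s

Only the electrostatic force acts, so mechanical energy is conserved: ½mv² = U₁ − U₂ = kQq(1/r₁ − 1/r₂).
U₁ − U₂ = (8.99×10⁹ N·m²/C²)(-5.38×10⁻⁹ C)(9.41×10⁻⁹ C)(1/0.561 − 1/0.347) = 5.00×10⁻⁷ J.
v = √(2·5.00×10⁻⁷/0.0209) = 6.92×10⁻³ m/s.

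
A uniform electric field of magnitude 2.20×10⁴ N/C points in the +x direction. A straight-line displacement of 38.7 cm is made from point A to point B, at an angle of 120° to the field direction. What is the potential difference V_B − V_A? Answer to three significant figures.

Only the component of displacement along E changes the potential: ΔV = −E·d·cosθ.
ΔV = −(2.20×10⁴ V/m)(0.387 m)cos120° = 4260 V.

4260 V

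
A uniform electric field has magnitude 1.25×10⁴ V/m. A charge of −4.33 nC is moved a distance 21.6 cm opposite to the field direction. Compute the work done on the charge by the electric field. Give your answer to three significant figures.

The potential change for a displacement 21.6 cm opposite to the field direction is ΔV = +Ed = 2700 V.
W_field = −qΔV = 1.17×10⁻⁵ J.

1.17×10⁻⁵ J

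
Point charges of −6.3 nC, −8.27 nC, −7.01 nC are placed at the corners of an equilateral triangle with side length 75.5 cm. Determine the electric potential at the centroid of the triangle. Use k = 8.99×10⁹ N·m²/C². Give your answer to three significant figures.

-445 V

The total potential is the scalar sum of each charge's contribution, V = Σ kqᵢ/rᵢ.
The distance from each vertex to the centroid is a/√3 = 0.436 m.
V = k[(-6.30×10⁻⁹)/(0.436) + (-8.27×10⁻⁹)/(0.436) + (-7.01×10⁻⁹)/(0.436)] = -445 V.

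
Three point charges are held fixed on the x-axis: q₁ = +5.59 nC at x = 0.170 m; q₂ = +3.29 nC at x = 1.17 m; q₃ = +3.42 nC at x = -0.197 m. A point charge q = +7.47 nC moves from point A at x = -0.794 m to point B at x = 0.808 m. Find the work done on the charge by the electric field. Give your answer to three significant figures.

-5.41×10⁻⁷ J

The work done by the electric force is W_field = −ΔU = −q(V_B − V_A) = q(V_A − V_B).
At A: distances to the source charges are 0.964 m, 1.96 m, 0.597 m; V_A = Σ kqᵢ/rᵢ = 119 V.
At B: distances to the source charges are 0.638 m, 0.362 m, 1.01 m; V_B = Σ kqᵢ/rᵢ = 191 V.
ΔV = V_B − V_A = 72.4 V.
W_field = −qΔV = −(7.47×10⁻⁹ C)(72.4 V) = -5.41×10⁻⁷ J.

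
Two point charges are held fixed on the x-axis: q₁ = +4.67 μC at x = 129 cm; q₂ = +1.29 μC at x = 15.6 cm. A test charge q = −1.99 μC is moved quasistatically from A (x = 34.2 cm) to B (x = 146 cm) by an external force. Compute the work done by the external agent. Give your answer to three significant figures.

For quasistatic motion the external work equals the change in potential energy: W_ext = qΔV = q(V_B − V_A).
At A: distances to the source charges are 0.948 m, 0.186 m; V_A = Σ kqᵢ/rᵢ = 1.07×10⁵ V.
At B: distances to the source charges are 0.170 m, 1.30 m; V_B = Σ kqᵢ/rᵢ = 2.56×10⁵ V.
ΔV = V_B − V_A = 1.49×10⁵ V.
W_ext = qΔV = (-1.99×10⁻⁶ C)(1.49×10⁵ V) = -0.297 J.

-0.297 J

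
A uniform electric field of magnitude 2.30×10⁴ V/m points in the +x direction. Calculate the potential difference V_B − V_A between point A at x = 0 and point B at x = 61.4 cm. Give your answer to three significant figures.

-1.41×10⁴ V

In a uniform field, potential decreases in the direction of E: V_B − V_A = −E·Δx.
V_B − V_A = −(2.30×10⁴ V/m)(0.614 m) = -1.41×10⁴ V.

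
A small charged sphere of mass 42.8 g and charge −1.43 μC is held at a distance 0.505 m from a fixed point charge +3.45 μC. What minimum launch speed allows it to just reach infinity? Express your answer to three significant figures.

2.03 m/s

To just escape, total mechanical energy must reach zero at infinity: ½mv²_min + U = 0, so ½mv²_min = −U = |kQq|/r.
|U| = |kQq|/r = (8.99×10⁹ N·m²/C²)(3.45×10⁻⁶)(1.43×10⁻⁶)/(0.505) = 0.0878 J.
v_min = √(2|U|/m) = √(2·0.0878/0.0428) = 2.03 m/s.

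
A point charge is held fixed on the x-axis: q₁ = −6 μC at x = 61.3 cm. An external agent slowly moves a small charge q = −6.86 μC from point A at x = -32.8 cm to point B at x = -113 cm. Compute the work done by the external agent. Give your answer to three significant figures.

For quasistatic motion the external work equals the change in potential energy: W_ext = qΔV = q(V_B − V_A).
At A: distance to the source charge is 0.941 m; V_A = kq₁/r = -5.73×10⁴ V.
At B: distance to the source charge is 1.74 m; V_B = kq₁/r = -3.09×10⁴ V.
ΔV = V_B − V_A = 2.64×10⁴ V.
W_ext = qΔV = (-6.86×10⁻⁶ C)(2.64×10⁴ V) = -0.181 J.

-0.181 J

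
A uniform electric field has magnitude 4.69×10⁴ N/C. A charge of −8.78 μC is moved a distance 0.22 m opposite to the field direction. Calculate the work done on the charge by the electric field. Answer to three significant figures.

0.0906 J

The potential change for a displacement 0.22 m opposite to the field direction is ΔV = +Ed = 1.03×10⁴ V.
W_field = −qΔV = 0.0906 J.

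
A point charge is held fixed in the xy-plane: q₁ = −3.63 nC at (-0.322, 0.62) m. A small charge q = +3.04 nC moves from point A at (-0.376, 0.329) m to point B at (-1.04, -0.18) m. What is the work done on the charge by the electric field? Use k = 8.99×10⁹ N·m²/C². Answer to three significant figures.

-2.43×10⁻⁷ J

The work done by the electric force is W_field = −ΔU = −q(V_B − V_A) = q(V_A − V_B).
At A: distance to the source charge is 0.296 m; V_A = kq₁/r = -110 V.
At B: distance to the source charge is 1.07 m; V_B = kq₁/r = -30.4 V.
ΔV = V_B − V_A = 79.9 V.
W_field = −qΔV = −(3.04×10⁻⁹ C)(79.9 V) = -2.43×10⁻⁷ J.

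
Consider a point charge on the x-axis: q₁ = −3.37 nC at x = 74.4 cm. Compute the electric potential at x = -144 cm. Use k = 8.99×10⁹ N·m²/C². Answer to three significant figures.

-13.9 V

Electric potential is a scalar, so the contributions from each charge add algebraically: V = Σ kqᵢ/rᵢ.
V = k[(-3.37×10⁻⁹)/(2.18)] = -13.9 V.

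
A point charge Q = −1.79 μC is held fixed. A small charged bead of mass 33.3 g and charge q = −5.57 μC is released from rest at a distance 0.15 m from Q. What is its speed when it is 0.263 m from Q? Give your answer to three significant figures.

Only the electrostatic force acts, so mechanical energy is conserved: ½mv² = U₁ − U₂ = kQq(1/r₁ − 1/r₂).
U₁ − U₂ = (8.99×10⁹ N·m²/C²)(-1.79×10⁻⁶ C)(-5.57×10⁻⁶ C)(1/0.150 − 1/0.263) = 0.257 J.
v = √(2·0.257/0.0333) = 3.93 m/s.

3.93 m/s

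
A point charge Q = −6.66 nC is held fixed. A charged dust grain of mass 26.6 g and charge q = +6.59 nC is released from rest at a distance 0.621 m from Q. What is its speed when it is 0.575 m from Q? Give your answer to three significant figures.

Only the electrostatic force acts, so mechanical energy is conserved: ½mv² = U₁ − U₂ = kQq(1/r₁ − 1/r₂).
U₁ − U₂ = (8.99×10⁹ N·m²/C²)(-6.66×10⁻⁹ C)(6.59×10⁻⁹ C)(1/0.621 − 1/0.575) = 5.08×10⁻⁸ J.
v = √(2·5.08×10⁻⁸/0.0266) = 1.95×10⁻³ m/s.

1.95×10⁻³ m/s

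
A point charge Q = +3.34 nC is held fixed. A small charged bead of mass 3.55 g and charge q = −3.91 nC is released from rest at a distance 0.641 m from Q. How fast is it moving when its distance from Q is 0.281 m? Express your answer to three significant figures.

Only the electrostatic force acts, so mechanical energy is conserved: ½mv² = U₁ − U₂ = kQq(1/r₁ − 1/r₂).
U₁ − U₂ = (8.99×10⁹ N·m²/C²)(3.34×10⁻⁹ C)(-3.91×10⁻⁹ C)(1/0.641 − 1/0.281) = 2.35×10⁻⁷ J.
v = √(2·2.35×10⁻⁷/3.55×10⁻³) = 0.0115 m/s.

0.0115 m/s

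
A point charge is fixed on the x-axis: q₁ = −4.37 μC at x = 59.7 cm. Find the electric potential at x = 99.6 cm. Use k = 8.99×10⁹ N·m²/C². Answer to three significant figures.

-9.85×10⁴ V

The total potential is the scalar sum of each charge's contribution, V = Σ kqᵢ/rᵢ.
V = k[(-4.37×10⁻⁶)/(0.399)] = -9.85×10⁴ V.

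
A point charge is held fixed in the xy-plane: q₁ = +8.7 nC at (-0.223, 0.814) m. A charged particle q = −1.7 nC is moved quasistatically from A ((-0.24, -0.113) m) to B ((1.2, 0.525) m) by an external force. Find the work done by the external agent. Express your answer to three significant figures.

5.18×10⁻⁸ J

For quasistatic motion the external work equals the change in potential energy: W_ext = qΔV = q(V_B − V_A).
At A: distance to the source charge is 0.927 m; V_A = kq₁/r = 84.4 V.
At B: distance to the source charge is 1.45 m; V_B = kq₁/r = 53.9 V.
ΔV = V_B − V_A = -30.5 V.
W_ext = qΔV = (-1.70×10⁻⁹ C)(-30.5 V) = 5.18×10⁻⁸ J.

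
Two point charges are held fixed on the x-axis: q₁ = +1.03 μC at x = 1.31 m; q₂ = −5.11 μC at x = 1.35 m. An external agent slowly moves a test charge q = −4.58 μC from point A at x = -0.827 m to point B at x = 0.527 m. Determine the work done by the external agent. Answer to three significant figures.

0.125 J

For quasistatic motion the external work equals the change in potential energy: W_ext = qΔV = q(V_B − V_A).
At A: distances to the source charges are 2.14 m, 2.18 m; V_A = Σ kqᵢ/rᵢ = -1.68×10⁴ V.
At B: distances to the source charges are 0.783 m, 0.823 m; V_B = Σ kqᵢ/rᵢ = -4.40×10⁴ V.
ΔV = V_B − V_A = -2.72×10⁴ V.
W_ext = qΔV = (-4.58×10⁻⁶ C)(-2.72×10⁴ V) = 0.125 J.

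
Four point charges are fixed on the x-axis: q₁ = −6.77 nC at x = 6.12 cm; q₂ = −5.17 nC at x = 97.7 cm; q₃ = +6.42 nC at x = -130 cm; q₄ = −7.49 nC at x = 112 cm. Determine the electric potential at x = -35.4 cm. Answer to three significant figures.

Electric potential is a scalar, so the contributions from each charge add algebraically: V = Σ kqᵢ/rᵢ.
Distances from the field point to each charge: r₁ = 0.415 m, r₂ = 1.33 m, r₃ = 0.946 m, r₄ = 1.47 m.
V = k[(-6.77×10⁻⁹)/(0.415) + (-5.17×10⁻⁹)/(1.33) + (6.42×10⁻⁹)/(0.946) + (-7.49×10⁻⁹)/(1.47)] = -166 V.

-166 V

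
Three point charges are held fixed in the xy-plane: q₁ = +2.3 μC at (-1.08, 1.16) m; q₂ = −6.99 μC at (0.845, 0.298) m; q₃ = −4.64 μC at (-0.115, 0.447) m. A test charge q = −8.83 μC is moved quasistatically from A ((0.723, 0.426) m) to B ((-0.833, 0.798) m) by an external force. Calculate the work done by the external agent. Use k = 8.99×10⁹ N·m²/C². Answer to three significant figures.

For quasistatic motion the external work equals the change in potential energy: W_ext = qΔV = q(V_B − V_A).
At A: distances to the source charges are 1.95 m, 0.177 m, 0.838 m; V_A = Σ kqᵢ/rᵢ = -3.95×10⁵ V.
At B: distances to the source charges are 0.438 m, 1.75 m, 0.799 m; V_B = Σ kqᵢ/rᵢ = -4.09×10⁴ V.
ΔV = V_B − V_A = 3.54×10⁵ V.
W_ext = qΔV = (-8.83×10⁻⁶ C)(3.54×10⁵ V) = -3.12 J.

-3.12 J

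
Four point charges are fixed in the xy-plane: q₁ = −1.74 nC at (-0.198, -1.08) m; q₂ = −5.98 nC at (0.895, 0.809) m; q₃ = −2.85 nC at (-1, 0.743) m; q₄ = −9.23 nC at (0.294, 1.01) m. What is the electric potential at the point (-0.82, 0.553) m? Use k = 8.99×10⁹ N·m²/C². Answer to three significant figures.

-207 V

Electric potential is a scalar, so the contributions from each charge add algebraically: V = Σ kqᵢ/rᵢ.
Distances from the field point to each charge: r₁ = 1.75 m, r₂ = 1.73 m, r₃ = 0.262 m, r₄ = 1.20 m.
V = k[(-1.74×10⁻⁹)/(1.75) + (-5.98×10⁻⁹)/(1.73) + (-2.85×10⁻⁹)/(0.262) + (-9.23×10⁻⁹)/(1.20)] = -207 V.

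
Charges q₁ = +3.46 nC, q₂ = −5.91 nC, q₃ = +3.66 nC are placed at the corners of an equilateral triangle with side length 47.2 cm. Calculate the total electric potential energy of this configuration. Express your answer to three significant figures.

-5.60×10⁻⁷ J

The work to assemble the configuration equals its total potential energy, U = Σ kqᵢqⱼ/rᵢⱼ over all pairs.
All three pair separations equal the side length, 0.472 m.
U = (-3.89×10⁻⁷) + (2.41×10⁻⁷) + (-4.12×10⁻⁷) = -5.60×10⁻⁷ J.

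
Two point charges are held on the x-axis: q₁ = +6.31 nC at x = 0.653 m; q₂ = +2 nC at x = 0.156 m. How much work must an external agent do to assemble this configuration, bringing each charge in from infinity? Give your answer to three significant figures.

2.28×10⁻⁷ J

The assembly work is the sum of pairwise potential energies, U = Σ_{i<j} kqᵢqⱼ/rᵢⱼ.
Pair separations: r₁₂ = 0.497 m.
U = (2.28×10⁻⁷) = 2.28×10⁻⁷ J.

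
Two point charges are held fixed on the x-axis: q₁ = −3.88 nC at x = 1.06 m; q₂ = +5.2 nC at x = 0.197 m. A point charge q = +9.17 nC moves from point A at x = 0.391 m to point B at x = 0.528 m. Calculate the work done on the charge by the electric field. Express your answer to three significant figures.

The work done by the electric force is W_field = −ΔU = −q(V_B − V_A) = q(V_A − V_B).
At A: distances to the source charges are 0.669 m, 0.194 m; V_A = Σ kqᵢ/rᵢ = 189 V.
At B: distances to the source charges are 0.532 m, 0.331 m; V_B = Σ kqᵢ/rᵢ = 75.7 V.
ΔV = V_B − V_A = -113 V.
W_field = −qΔV = −(9.17×10⁻⁹ C)(-113 V) = 1.04×10⁻⁶ J.

1.04×10⁻⁶ J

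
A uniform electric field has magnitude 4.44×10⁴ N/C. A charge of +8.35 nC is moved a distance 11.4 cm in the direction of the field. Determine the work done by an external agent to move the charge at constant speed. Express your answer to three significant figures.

-4.23×10⁻⁵ J

The potential change for a displacement 11.4 cm in the direction of the field is ΔV = −Ed = -5060 V.
W_ext = qΔV = -4.23×10⁻⁵ J.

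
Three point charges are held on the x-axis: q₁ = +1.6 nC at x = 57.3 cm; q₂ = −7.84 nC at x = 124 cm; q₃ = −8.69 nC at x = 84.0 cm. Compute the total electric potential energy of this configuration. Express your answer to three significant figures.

The work to assemble the configuration equals its total potential energy, U = Σ kqᵢqⱼ/rᵢⱼ over all pairs.
Pair separations: r₁₂ = 0.667 m, r₁₃ = 0.267 m, r₂₃ = 0.400 m.
U = (-1.69×10⁻⁷) + (-4.68×10⁻⁷) + (1.53×10⁻⁶) = 8.94×10⁻⁷ J.

8.94×10⁻⁷ J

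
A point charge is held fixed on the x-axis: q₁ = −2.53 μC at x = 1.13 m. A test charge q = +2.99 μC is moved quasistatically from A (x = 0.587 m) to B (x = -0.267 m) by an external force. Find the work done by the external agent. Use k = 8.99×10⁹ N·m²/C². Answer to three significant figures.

For quasistatic motion the external work equals the change in potential energy: W_ext = qΔV = q(V_B − V_A).
At A: distance to the source charge is 0.543 m; V_A = kq₁/r = -4.19×10⁴ V.
At B: distance to the source charge is 1.40 m; V_B = kq₁/r = -1.63×10⁴ V.
ΔV = V_B − V_A = 2.56×10⁴ V.
W_ext = qΔV = (2.99×10⁻⁶ C)(2.56×10⁴ V) = 0.0766 J.

0.0766 J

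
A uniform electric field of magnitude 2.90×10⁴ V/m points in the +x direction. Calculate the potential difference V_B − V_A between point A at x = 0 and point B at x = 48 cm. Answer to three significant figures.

In a uniform field, potential decreases in the direction of E: V_B − V_A = −E·Δx.
V_B − V_A = −(2.90×10⁴ V/m)(0.480 m) = -1.39×10⁴ V.

-1.39×10⁴ V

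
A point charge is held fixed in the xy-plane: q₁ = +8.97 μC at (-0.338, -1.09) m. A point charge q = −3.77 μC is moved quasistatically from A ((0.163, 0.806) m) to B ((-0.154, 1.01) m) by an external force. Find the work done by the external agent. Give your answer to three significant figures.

0.0108 J

For quasistatic motion the external work equals the change in potential energy: W_ext = qΔV = q(V_B − V_A).
At A: distance to the source charge is 1.96 m; V_A = kq₁/r = 4.11×10⁴ V.
At B: distance to the source charge is 2.11 m; V_B = kq₁/r = 3.83×10⁴ V.
ΔV = V_B − V_A = -2870 V.
W_ext = qΔV = (-3.77×10⁻⁶ C)(-2870 V) = 0.0108 J.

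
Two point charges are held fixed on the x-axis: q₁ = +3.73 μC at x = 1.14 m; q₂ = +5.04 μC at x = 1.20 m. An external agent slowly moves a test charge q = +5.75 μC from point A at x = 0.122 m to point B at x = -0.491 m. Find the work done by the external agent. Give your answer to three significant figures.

-0.159 J

For quasistatic motion the external work equals the change in potential energy: W_ext = qΔV = q(V_B − V_A).
At A: distances to the source charges are 1.02 m, 1.08 m; V_A = Σ kqᵢ/rᵢ = 7.50×10⁴ V.
At B: distances to the source charges are 1.63 m, 1.69 m; V_B = Σ kqᵢ/rᵢ = 4.74×10⁴ V.
ΔV = V_B − V_A = -2.76×10⁴ V.
W_ext = qΔV = (5.75×10⁻⁶ C)(-2.76×10⁴ V) = -0.159 J.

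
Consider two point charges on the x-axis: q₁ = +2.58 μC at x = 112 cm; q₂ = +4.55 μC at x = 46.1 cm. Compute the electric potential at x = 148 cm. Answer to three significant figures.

1.05×10⁵ V

The total potential is the scalar sum of each charge's contribution, V = Σ kqᵢ/rᵢ.
Distances from the field point to each charge: r₁ = 0.360 m, r₂ = 1.02 m.
V = k[(2.58×10⁻⁶)/(0.360) + (4.55×10⁻⁶)/(1.02)] = 1.05×10⁵ V.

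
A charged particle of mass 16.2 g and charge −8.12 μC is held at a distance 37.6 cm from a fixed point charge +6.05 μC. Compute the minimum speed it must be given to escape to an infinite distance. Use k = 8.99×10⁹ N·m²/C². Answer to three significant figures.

12.0 m/s

To just escape, total mechanical energy must reach zero at infinity: ½mv²_min + U = 0, so ½mv²_min = −U = |kQq|/r.
|U| = |kQq|/r = (8.99×10⁹ N·m²/C²)(6.05×10⁻⁶)(8.12×10⁻⁶)/(0.376) = 1.17 J.
v_min = √(2|U|/m) = √(2·1.17/0.0162) = 12.0 m/s.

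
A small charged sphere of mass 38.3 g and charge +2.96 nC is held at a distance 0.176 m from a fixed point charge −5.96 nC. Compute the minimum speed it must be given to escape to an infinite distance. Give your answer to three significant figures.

To just escape, total mechanical energy must reach zero at infinity: ½mv²_min + U = 0, so ½mv²_min = −U = |kQq|/r.
|U| = |kQq|/r = (8.99×10⁹ N·m²/C²)(5.96×10⁻⁹)(2.96×10⁻⁹)/(0.176) = 9.01×10⁻⁷ J.
v_min = √(2|U|/m) = √(2·9.01×10⁻⁷/0.0383) = 6.86×10⁻³ m/s.

6.86×10⁻³ m/s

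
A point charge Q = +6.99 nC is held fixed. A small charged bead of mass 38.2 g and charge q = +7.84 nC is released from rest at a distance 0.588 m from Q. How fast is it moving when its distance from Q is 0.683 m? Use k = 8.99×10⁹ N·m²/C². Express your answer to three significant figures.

2.47×10⁻³ m/s

Only the electrostatic force acts, so mechanical energy is conserved: ½mv² = U₁ − U₂ = kQq(1/r₁ − 1/r₂).
U₁ − U₂ = (8.99×10⁹ N·m²/C²)(6.99×10⁻⁹ C)(7.84×10⁻⁹ C)(1/0.588 − 1/0.683) = 1.17×10⁻⁷ J.
v = √(2·1.17×10⁻⁷/0.0382) = 2.47×10⁻³ m/s.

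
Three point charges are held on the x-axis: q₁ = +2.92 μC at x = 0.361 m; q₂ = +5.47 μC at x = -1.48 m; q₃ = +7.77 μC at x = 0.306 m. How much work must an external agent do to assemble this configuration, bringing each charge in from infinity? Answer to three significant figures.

4.00 J

The work to assemble the configuration equals its total potential energy, U = Σ kqᵢqⱼ/rᵢⱼ over all pairs.
Pair separations: r₁₂ = 1.84 m, r₁₃ = 0.0550 m, r₂₃ = 1.79 m.
U = (0.0780) + (3.71) + (0.214) = 4.00 J.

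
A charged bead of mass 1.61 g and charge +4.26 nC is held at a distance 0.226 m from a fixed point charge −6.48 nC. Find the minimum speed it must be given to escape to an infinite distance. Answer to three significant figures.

0.0369 m/s

To just escape, total mechanical energy must reach zero at infinity: ½mv²_min + U = 0, so ½mv²_min = −U = |kQq|/r.
|U| = |kQq|/r = (8.99×10⁹ N·m²/C²)(6.48×10⁻⁹)(4.26×10⁻⁹)/(0.226) = 1.10×10⁻⁶ J.
v_min = √(2|U|/m) = √(2·1.10×10⁻⁶/1.61×10⁻³) = 0.0369 m/s.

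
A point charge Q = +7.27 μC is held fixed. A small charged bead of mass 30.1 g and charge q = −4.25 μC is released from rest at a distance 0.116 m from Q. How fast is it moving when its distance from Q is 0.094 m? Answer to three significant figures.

Only the electrostatic force acts, so mechanical energy is conserved: ½mv² = U₁ − U₂ = kQq(1/r₁ − 1/r₂).
U₁ − U₂ = (8.99×10⁹ N·m²/C²)(7.27×10⁻⁶ C)(-4.25×10⁻⁶ C)(1/0.116 − 1/0.0940) = 0.560 J.
v = √(2·0.560/0.0301) = 6.10 m/s.

6.10 m/s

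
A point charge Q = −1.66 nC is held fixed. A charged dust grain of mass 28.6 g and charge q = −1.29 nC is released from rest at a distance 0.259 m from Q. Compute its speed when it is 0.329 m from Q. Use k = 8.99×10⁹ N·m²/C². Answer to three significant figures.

1.05×10⁻³ m/s

Only the electrostatic force acts, so mechanical energy is conserved: ½mv² = U₁ − U₂ = kQq(1/r₁ − 1/r₂).
U₁ − U₂ = (8.99×10⁹ N·m²/C²)(-1.66×10⁻⁹ C)(-1.29×10⁻⁹ C)(1/0.259 − 1/0.329) = 1.58×10⁻⁸ J.
v = √(2·1.58×10⁻⁸/0.0286) = 1.05×10⁻³ m/s.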